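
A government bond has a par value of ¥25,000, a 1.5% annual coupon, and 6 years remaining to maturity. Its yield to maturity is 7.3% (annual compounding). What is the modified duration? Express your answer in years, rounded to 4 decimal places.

Periodic yield y = 0.073. First find Macaulay duration:
  t   CF        PV=CF/(1+0.073)^t    t·PV
  1       375.00       349.4874       349.4874
  2       375.00       325.7105       651.4211
  3       375.00       303.5513       910.6539
  4       375.00       282.8996     1,131.5985
  5       375.00       263.6530     1,318.2648
  6    25,375.00    16,626.7635    99,760.5809
  Σ                 18,152.0654   104,122.0067
P = 18,152.0654; Macaulay duration = 104,122.0067 / 18,152.0654 = 5.73610 years.
Modified duration = D_Mac / (1 + y) = 5.73610 / 1.073 = 5.34585 years.

5.3458 years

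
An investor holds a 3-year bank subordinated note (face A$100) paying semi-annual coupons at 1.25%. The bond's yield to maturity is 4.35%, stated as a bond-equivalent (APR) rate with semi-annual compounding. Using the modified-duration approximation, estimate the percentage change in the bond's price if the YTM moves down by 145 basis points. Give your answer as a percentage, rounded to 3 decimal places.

Periodic yield y = 0.02175. Modified duration first:
  t   CF        PV=CF/(1+0.02175)^t    t·PV
  1        0.625         0.6117         0.6117
  2        0.625         0.5987         1.1973
  3        0.625         0.5859         1.7578
  4        0.625         0.5735         2.2938
  5        0.625         0.5613         2.8063
  6      100.625        88.4378       530.6269
  Σ                     91.3688       539.2938
P = 91.3688; D_Mac = 5.90238 half-year periods = 2.95119 yrs; D_mod = 2.95119/(1+0.02175) = 2.88837 yrs.
ΔP/P ≈ -D_mod · Δy = -2.88837 × (-0.0145) = +0.041881 = +4.1881%.

+4.188%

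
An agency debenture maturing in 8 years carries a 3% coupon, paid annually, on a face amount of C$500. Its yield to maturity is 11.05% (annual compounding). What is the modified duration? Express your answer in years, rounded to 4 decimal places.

6.2471 years

Periodic yield y = 0.1105. First find Macaulay duration:
  t   CF        PV=CF/(1+0.1105)^t    t·PV
  1        15.00        13.5074        13.5074
  2        15.00        12.1634        24.3268
  3        15.00        10.9531        32.8592
  4        15.00         9.8632        39.4527
  5        15.00         8.8817        44.4087
  6        15.00         7.9980        47.9878
  7        15.00         7.2021        50.4150
  8       515.00       222.6685     1,781.3478
  Σ                    293.2374     2,034.3054
P = 293.2374; Macaulay duration = 2,034.3054 / 293.2374 = 6.93740 years.
Modified duration = D_Mac / (1 + y) = 6.93740 / 1.1105 = 6.24710 years.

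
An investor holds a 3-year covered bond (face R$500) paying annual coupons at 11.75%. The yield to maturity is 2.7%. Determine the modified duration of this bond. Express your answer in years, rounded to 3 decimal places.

2.658 years

Periodic yield y = 0.027. First find Macaulay duration:
  t   CF        PV=CF/(1+0.027)^t    t·PV
  1        58.75        57.2055        57.2055
  2        58.75        55.7015       111.4030
  3       558.75       515.8295     1,547.4886
  Σ                    628.7365     1,716.0971
P = 628.7365; Macaulay duration = 1,716.0971 / 628.7365 = 2.72944 years.
Modified duration = D_Mac / (1 + y) = 2.72944 / 1.027 = 2.65768 years.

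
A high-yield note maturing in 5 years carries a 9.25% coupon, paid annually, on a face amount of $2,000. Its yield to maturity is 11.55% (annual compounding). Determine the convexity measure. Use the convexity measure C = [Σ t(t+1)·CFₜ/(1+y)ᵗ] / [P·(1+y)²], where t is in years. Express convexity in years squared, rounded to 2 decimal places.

18.93

With y = 0.1155:
  t   CF        PV=CF/(1+0.1155)^t    t·PV        t(t+1)·PV
  1       185.00       165.8449       165.8449         331.6898
  2       185.00       148.6732       297.3463         892.0390
  3       185.00       133.2794       399.8382       1,599.3527
  4       185.00       119.4795       477.9180       2,389.5902
  5     2,185.00     1,265.0380     6,325.1900      37,951.1397
  Σ                  1,832.3150     7,666.1374      43,163.8114
P = 1,832.3150.
Convexity = Σ t(t+1)·PV / [P·(1+y)²] = 43,163.8114 / (1,832.3150 × 1.244340) = 18.93130.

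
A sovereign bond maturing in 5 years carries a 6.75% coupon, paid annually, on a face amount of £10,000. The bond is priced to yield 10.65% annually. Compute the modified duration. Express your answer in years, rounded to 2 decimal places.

3.93 years

Periodic yield y = 0.1065. First find Macaulay duration:
  t   CF        PV=CF/(1+0.1065)^t    t·PV
  1       675.00       610.0316       610.0316
  2       675.00       551.3164     1,102.6329
  3       675.00       498.2525     1,494.7576
  4       675.00       450.2960     1,801.1840
  5    10,675.00     6,435.9223    32,179.6115
  Σ                  8,545.8189    37,188.2177
P = 8,545.8189; Macaulay duration = 37,188.2177 / 8,545.8189 = 4.35163 years.
Modified duration = D_Mac / (1 + y) = 4.35163 / 1.1065 = 3.93279 years.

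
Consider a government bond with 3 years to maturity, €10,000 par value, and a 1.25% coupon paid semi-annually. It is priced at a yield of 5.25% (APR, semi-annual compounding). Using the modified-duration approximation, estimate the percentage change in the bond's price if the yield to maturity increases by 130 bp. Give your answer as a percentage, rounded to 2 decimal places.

Periodic yield y = 0.02625. Modified duration first:
  t   CF        PV=CF/(1+0.02625)^t    t·PV
  1        62.50        60.9013        60.9013
  2        62.50        59.3436       118.6871
  3        62.50        57.8256       173.4769
  4        62.50        56.3466       225.3862
  5        62.50        54.9053       274.5264
  6    10,062.50     8,613.6431    51,681.8585
  Σ                  8,902.9655    52,534.8366
P = 8,902.9655; D_Mac = 5.90082 half-year periods = 2.95041 yrs; D_mod = 2.95041/(1+0.02625) = 2.87494 yrs.
ΔP/P ≈ -D_mod · Δy = -2.87494 × (+0.013) = -0.037374 = -3.7374%.

-3.74%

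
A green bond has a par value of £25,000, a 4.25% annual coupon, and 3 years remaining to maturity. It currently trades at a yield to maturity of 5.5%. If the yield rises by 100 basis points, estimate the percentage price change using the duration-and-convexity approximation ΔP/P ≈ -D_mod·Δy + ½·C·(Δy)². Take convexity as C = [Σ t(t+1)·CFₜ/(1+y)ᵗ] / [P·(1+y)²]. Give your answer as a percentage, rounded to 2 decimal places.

-2.68%

With y = 0.055:
  t   CF        PV=CF/(1+0.055)^t    t·PV        t(t+1)·PV
  1     1,062.50     1,007.1090     1,007.1090       2,014.2180
  2     1,062.50       954.6057     1,909.2114       5,727.6342
  3    26,062.50    22,195.1811    66,585.5434     266,342.1735
  Σ                 24,156.8958    69,501.8638     274,084.0256
P = 24,156.8958; D_Mac = 2.87710 yrs; D_mod = 2.72711 yrs; C = 10.19384.
Duration effect: -2.72711 × (+0.01) = -0.027271
Convexity effect: 0.5 × 10.19384 × (0.01)² = +0.0005097
ΔP/P ≈ -0.027271 + 0.0005097 = -0.026761 = -2.6761%.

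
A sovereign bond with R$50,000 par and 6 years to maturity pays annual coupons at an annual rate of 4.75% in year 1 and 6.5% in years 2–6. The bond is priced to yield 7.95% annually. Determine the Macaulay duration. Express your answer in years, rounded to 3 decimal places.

Periodic yield y = 0.0795. Discount each cash flow and weight by its year:
  t   CF        PV=CF/(1+0.0795)^t    t·PV
  1     2,375.00     2,200.0926     2,200.0926
  2     3,250.00     2,788.9329     5,577.8658
  3     3,250.00     2,583.5414     7,750.6241
  4     3,250.00     2,393.2759     9,573.1037
  5     3,250.00     2,217.0226    11,085.1132
  6    53,250.00    33,649.8964   201,899.3787
  Σ                 45,832.7619   238,086.1782
Price P = Σ PV = 45,832.7619.
Macaulay duration = Σ(t·PV) / P = 238,086.1782 / 45,832.7619 = 5.19467 years.

5.195 years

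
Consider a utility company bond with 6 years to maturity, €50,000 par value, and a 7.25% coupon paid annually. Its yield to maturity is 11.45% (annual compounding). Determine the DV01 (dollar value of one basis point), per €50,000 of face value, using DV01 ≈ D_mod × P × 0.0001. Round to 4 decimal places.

Periodic yield y = 0.1145.
  t   CF        PV=CF/(1+0.1145)^t    t·PV
  1     3,625.00     3,252.5796     3,252.5796
  2     3,625.00     2,918.4205     5,836.8410
  3     3,625.00     2,618.5917     7,855.7752
  4     3,625.00     2,349.5664     9,398.2655
  5     3,625.00     2,108.1798    10,540.8990
  6    53,625.00    27,982.5229   167,895.1376
  Σ                 41,229.8610   204,779.4979
P = 41,229.8610; D_Mac = 4.96678 yrs; D_mod = 4.45651 yrs.
DV01 ≈ 4.45651 × 41,229.8610 × 0.0001 = 18.374114.

€18.3741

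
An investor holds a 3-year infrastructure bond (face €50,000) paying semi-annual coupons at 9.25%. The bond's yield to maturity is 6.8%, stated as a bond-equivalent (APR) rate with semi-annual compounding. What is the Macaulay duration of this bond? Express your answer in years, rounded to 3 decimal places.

2.699 years

Periodic yield y = 0.034. Discount each cash flow and weight by its period:
  t   CF        PV=CF/(1+0.034)^t    t·PV
  1     2,312.50     2,236.4603     2,236.4603
  2     2,312.50     2,162.9210     4,325.8421
  3     2,312.50     2,091.7998     6,275.3995
  4     2,312.50     2,023.0173     8,092.0690
  5     2,312.50     1,956.4964     9,782.4819
  6    52,312.50    42,803.7918   256,822.7507
  Σ                 53,274.4866   287,535.0035
Price P = Σ PV = 53,274.4866.
Macaulay duration = Σ(t·PV) / P = 287,535.0035 / 53,274.4866 = 5.39724 half-year periods.
In years: 5.39724 / 2 = 2.69862 years.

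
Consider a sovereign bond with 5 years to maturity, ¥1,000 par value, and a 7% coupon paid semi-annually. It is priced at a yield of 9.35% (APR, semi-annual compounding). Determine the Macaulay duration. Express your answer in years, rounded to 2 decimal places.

Periodic yield y = 0.04675. Discount each cash flow and weight by its period:
  t   CF        PV=CF/(1+0.04675)^t    t·PV
  1        35.00        33.4368        33.4368
  2        35.00        31.9435        63.8869
  3        35.00        30.5168        91.5504
  4        35.00        29.1539       116.6155
  5        35.00        27.8518       139.2590
  6        35.00        26.6079       159.6473
  7        35.00        25.4195       177.9366
  8        35.00        24.2842       194.2738
  9        35.00        23.1996       208.7968
  10    1,035.00       655.4064     6,554.0636
  Σ                    907.8204     7,739.4668
Price P = Σ PV = 907.8204.
Macaulay duration = Σ(t·PV) / P = 7,739.4668 / 907.8204 = 8.52533 half-year periods.
In years: 8.52533 / 2 = 4.26266 years.

4.26 years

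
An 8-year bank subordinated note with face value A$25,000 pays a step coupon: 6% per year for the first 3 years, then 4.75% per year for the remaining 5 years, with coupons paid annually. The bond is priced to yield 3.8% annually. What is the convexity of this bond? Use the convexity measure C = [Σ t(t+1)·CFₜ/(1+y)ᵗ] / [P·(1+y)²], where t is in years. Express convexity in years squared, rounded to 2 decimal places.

With y = 0.038:
  t   CF        PV=CF/(1+0.038)^t    t·PV        t(t+1)·PV
  1     1,500.00     1,445.0867     1,445.0867       2,890.1734
  2     1,500.00     1,392.1837     2,784.3674       8,353.1023
  3     1,500.00     1,341.2175     4,023.6524      16,094.6095
  4     1,187.50     1,022.9260     4,091.7039      20,458.5194
  5     1,187.50       985.4778     4,927.3891      29,564.3344
  6     1,187.50       949.4006     5,696.4035      39,874.8248
  7     1,187.50       914.6441     6,402.5088      51,220.0704
  8    26,187.50    19,431.8976   155,455.1804   1,399,096.6240
  Σ                 27,482.8339   184,826.2922   1,567,552.2582
P = 27,482.8339.
Convexity = Σ t(t+1)·PV / [P·(1+y)²] = 1,567,552.2582 / (27,482.8339 × 1.077444) = 52.93779.

52.94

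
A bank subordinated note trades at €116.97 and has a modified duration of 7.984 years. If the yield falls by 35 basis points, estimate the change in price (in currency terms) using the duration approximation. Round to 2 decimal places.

+€3.27

Duration approximation: ΔP/P ≈ -D_mod · Δy = -7.984 × (-0.0035) = +0.027944.
ΔP ≈ 116.97 × (+0.027944) = +3.26860968.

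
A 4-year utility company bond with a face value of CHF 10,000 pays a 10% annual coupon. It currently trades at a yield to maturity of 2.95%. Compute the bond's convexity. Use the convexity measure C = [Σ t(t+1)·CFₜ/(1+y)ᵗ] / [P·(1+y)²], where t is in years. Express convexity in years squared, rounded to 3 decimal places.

With y = 0.0295:
  t   CF        PV=CF/(1+0.0295)^t    t·PV        t(t+1)·PV
  1     1,000.00       971.3453       971.3453       1,942.6906
  2     1,000.00       943.5117     1,887.0234       5,661.0703
  3     1,000.00       916.4757     2,749.4271      10,997.7082
  4    11,000.00     9,792.3580    39,169.4319     195,847.1595
  Σ                 12,623.6907    44,777.2277     214,448.6286
P = 12,623.6907.
Convexity = Σ t(t+1)·PV / [P·(1+y)²] = 214,448.6286 / (12,623.6907 × 1.059870) = 16.02818.

16.028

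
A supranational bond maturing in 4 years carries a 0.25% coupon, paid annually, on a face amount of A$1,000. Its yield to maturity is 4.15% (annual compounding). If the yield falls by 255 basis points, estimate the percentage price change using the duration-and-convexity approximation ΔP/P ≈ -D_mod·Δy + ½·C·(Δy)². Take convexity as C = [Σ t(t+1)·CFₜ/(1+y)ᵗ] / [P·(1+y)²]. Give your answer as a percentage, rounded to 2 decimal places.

With y = 0.0415:
  t   CF        PV=CF/(1+0.0415)^t    t·PV        t(t+1)·PV
  1         2.50         2.4004         2.4004           4.8008
  2         2.50         2.3047         4.6095          13.8284
  3         2.50         2.2129         6.6387          26.5548
  4     1,002.50       852.0151     3,408.0603      17,040.3017
  Σ                    858.9331     3,421.7089      17,085.4857
P = 858.9331; D_Mac = 3.98367 yrs; D_mod = 3.82494 yrs; C = 18.33789.
Duration effect: -3.82494 × (-0.0255) = +0.097536
Convexity effect: 0.5 × 18.33789 × (-0.0255)² = +0.0059621
ΔP/P ≈ +0.097536 + 0.0059621 = +0.103498 = +10.3498%.

+10.35%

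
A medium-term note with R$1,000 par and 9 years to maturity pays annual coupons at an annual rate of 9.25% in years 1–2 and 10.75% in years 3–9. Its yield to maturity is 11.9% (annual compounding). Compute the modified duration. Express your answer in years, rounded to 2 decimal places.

5.56 years

Periodic yield y = 0.119. First find Macaulay duration:
  t   CF        PV=CF/(1+0.119)^t    t·PV
  1        92.50        82.6631        82.6631
  2        92.50        73.8723       147.7446
  3       107.50        76.7217       230.1651
  4       107.50        68.5627       274.2509
  5       107.50        61.2714       306.3572
  6       107.50        54.7555       328.5331
  7       107.50        48.9326       342.5279
  8       107.50        43.7288       349.8306
  9     1,107.50       402.5992     3,623.3932
  Σ                    913.1074     5,685.4656
P = 913.1074; Macaulay duration = 5,685.4656 / 913.1074 = 6.22650 years.
Modified duration = D_Mac / (1 + y) = 6.22650 / 1.119 = 5.56435 years.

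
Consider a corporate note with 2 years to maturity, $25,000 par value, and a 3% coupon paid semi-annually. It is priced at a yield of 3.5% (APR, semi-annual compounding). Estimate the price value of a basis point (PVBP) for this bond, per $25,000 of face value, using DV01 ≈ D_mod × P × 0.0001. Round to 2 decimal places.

$4.76

Periodic yield y = 0.0175.
  t   CF        PV=CF/(1+0.0175)^t    t·PV
  1       375.00       368.5504       368.5504
  2       375.00       362.2117       724.4233
  3       375.00       355.9820     1,067.9459
  4    25,375.00    23,673.8221    94,695.2883
  Σ                 24,760.5661    96,856.2080
P = 24,760.5661; D_Mac = 3.91171 half-year periods = 1.95586 yrs; D_mod = 1.92222 yrs.
DV01 ≈ 1.92222 × 24,760.5661 × 0.0001 = 4.759519.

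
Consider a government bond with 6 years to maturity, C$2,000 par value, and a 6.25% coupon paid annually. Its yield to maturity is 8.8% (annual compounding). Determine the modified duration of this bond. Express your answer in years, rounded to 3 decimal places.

4.711 years

Periodic yield y = 0.088. First find Macaulay duration:
  t   CF        PV=CF/(1+0.088)^t    t·PV
  1       125.00       114.8897       114.8897
  2       125.00       105.5972       211.1943
  3       125.00        97.0562       291.1686
  4       125.00        89.2061       356.8243
  5       125.00        81.9909       409.9544
  6     2,125.00     1,281.1075     7,686.6448
  Σ                  1,769.8475     9,070.6761
P = 1,769.8475; Macaulay duration = 9,070.6761 / 1,769.8475 = 5.12512 years.
Modified duration = D_Mac / (1 + y) = 5.12512 / 1.088 = 4.71059 years.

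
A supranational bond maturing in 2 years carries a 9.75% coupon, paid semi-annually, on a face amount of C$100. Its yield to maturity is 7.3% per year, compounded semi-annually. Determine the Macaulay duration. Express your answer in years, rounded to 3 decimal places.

1.868 years

Periodic yield y = 0.0365. Discount each cash flow and weight by its period:
  t   CF        PV=CF/(1+0.0365)^t    t·PV
  1        4.875         4.7033         4.7033
  2        4.875         4.5377         9.0754
  3        4.875         4.3779        13.1337
  4      104.875        90.8646       363.4584
  Σ                    104.4835       390.3709
Price P = Σ PV = 104.4835.
Macaulay duration = Σ(t·PV) / P = 390.3709 / 104.4835 = 3.73619 half-year periods.
In years: 3.73619 / 2 = 1.86810 years.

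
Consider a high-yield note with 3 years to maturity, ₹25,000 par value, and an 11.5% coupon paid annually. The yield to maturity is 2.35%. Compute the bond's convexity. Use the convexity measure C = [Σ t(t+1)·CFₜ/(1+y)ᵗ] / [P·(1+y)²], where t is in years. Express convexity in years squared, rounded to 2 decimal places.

With y = 0.0235:
  t   CF        PV=CF/(1+0.0235)^t    t·PV        t(t+1)·PV
  1     2,875.00     2,808.9888     2,808.9888       5,617.9775
  2     2,875.00     2,744.4932     5,488.9863      16,466.9590
  3    27,875.00    25,998.6822    77,996.0465     311,984.1862
  Σ                 31,552.1641    86,294.0217     334,069.1228
P = 31,552.1641.
Convexity = Σ t(t+1)·PV / [P·(1+y)²] = 334,069.1228 / (31,552.1641 × 1.047552) = 10.10721.

10.11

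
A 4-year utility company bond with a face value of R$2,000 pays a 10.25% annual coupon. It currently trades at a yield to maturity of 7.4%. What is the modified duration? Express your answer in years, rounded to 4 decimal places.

3.2597 years

Periodic yield y = 0.074. First find Macaulay duration:
  t   CF        PV=CF/(1+0.074)^t    t·PV
  1       205.00       190.8752       190.8752
  2       205.00       177.7237       355.4474
  3       205.00       165.4783       496.4349
  4     2,205.00     1,657.2631     6,629.0525
  Σ                  2,191.3403     7,671.8100
P = 2,191.3403; Macaulay duration = 7,671.8100 / 2,191.3403 = 3.50097 years.
Modified duration = D_Mac / (1 + y) = 3.50097 / 1.074 = 3.25975 years.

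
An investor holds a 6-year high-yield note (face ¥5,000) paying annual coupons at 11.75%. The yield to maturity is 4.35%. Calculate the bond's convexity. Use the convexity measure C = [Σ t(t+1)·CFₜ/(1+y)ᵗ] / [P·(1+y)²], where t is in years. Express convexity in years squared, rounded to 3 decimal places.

With y = 0.0435:
  t   CF        PV=CF/(1+0.0435)^t    t·PV        t(t+1)·PV
  1       587.50       563.0091       563.0091       1,126.0182
  2       587.50       539.5392     1,079.0783       3,237.2349
  3       587.50       517.0476     1,551.1427       6,204.5710
  4       587.50       495.4936     1,981.9744       9,909.8722
  5       587.50       474.8381     2,374.1907      14,245.1445
  6     5,587.50     4,327.7565    25,966.5389     181,765.7723
  Σ                  6,917.6841    33,515.9342     216,488.6131
P = 6,917.6841.
Convexity = Σ t(t+1)·PV / [P·(1+y)²] = 216,488.6131 / (6,917.6841 × 1.088892) = 28.74018.

28.740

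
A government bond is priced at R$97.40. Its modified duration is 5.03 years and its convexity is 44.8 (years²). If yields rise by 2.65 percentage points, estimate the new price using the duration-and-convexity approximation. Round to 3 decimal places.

R$85.949

Duration effect: -D_mod·Δy = -5.03 × (+0.0265) = -0.133295
Convexity effect: ½·C·(Δy)² = 0.5 × 44.8 × (0.0265)² = +0.0157304
ΔP/P ≈ -0.133295 + 0.0157304 = -0.1175646
New price ≈ 97.40 × (1 - 0.1175646) = 85.94920796.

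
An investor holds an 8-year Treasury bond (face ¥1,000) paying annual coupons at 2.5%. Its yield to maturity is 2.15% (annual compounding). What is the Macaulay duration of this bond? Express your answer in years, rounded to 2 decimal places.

7.36 years

Periodic yield y = 0.0215. Discount each cash flow and weight by its year:
  t   CF        PV=CF/(1+0.0215)^t    t·PV
  1        25.00        24.4738        24.4738
  2        25.00        23.9587        47.9174
  3        25.00        23.4544        70.3633
  4        25.00        22.9608        91.8431
  5        25.00        22.4775       112.3875
  6        25.00        22.0044       132.0265
  7        25.00        21.5413       150.7889
  8     1,025.00       864.6033     6,916.8265
  Σ                  1,025.4742     7,546.6271
Price P = Σ PV = 1,025.4742.
Macaulay duration = Σ(t·PV) / P = 7,546.6271 / 1,025.4742 = 7.35916 years.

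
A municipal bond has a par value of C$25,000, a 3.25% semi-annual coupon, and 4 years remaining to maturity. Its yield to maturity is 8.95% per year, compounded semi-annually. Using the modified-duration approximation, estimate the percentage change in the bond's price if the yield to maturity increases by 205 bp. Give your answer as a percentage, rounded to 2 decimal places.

Periodic yield y = 0.04475. Modified duration first:
  t   CF        PV=CF/(1+0.04475)^t    t·PV
  1       406.25       388.8490       388.8490
  2       406.25       372.1934       744.3867
  3       406.25       356.2511     1,068.7534
  4       406.25       340.9917     1,363.9669
  5       406.25       326.3860     1,631.9298
  6       406.25       312.4058     1,874.4348
  7       406.25       299.0245     2,093.1712
  8    25,406.25    17,899.5259   143,196.2074
  Σ                 20,295.6274   152,361.6993
P = 20,295.6274; D_Mac = 7.50712 half-year periods = 3.75356 yrs; D_mod = 3.75356/(1+0.04475) = 3.59278 yrs.
ΔP/P ≈ -D_mod · Δy = -3.59278 × (+0.0205) = -0.073652 = -7.3652%.

-7.37%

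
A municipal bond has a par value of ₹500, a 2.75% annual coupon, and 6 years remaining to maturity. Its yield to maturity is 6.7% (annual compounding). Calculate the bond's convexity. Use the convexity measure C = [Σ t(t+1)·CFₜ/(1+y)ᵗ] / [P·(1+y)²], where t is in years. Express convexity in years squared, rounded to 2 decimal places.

With y = 0.067:
  t   CF        PV=CF/(1+0.067)^t    t·PV        t(t+1)·PV
  1        13.75        12.8866        12.8866          25.7732
  2        13.75        12.0774        24.1548          72.4645
  3        13.75        11.3190        33.9571         135.8284
  4        13.75        10.6083        42.4331         212.1656
  5        13.75         9.9422        49.7108         298.2647
  6       513.75       348.1491     2,088.8948      14,622.2636
  Σ                    404.9826     2,252.0372      15,366.7600
P = 404.9826.
Convexity = Σ t(t+1)·PV / [P·(1+y)²] = 15,366.7600 / (404.9826 × 1.138489) = 33.32860.

33.33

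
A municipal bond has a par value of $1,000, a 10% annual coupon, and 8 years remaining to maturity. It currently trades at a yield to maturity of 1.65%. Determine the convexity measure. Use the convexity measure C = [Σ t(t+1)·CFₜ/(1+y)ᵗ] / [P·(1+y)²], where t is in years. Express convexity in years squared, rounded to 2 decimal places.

With y = 0.0165:
  t   CF        PV=CF/(1+0.0165)^t    t·PV        t(t+1)·PV
  1       100.00        98.3768        98.3768         196.7536
  2       100.00        96.7799       193.5598         580.6795
  3       100.00        95.2090       285.6269       1,142.5076
  4       100.00        93.6635       374.6541       1,873.2704
  5       100.00        92.1432       460.7158       2,764.2947
  6       100.00        90.6475       543.8848       3,807.1939
  7       100.00        89.1761       624.2325       4,993.8598
  8     1,100.00       965.0140     7,720.1121      69,481.0092
  Σ                  1,621.0099    10,301.1628      84,839.5686
P = 1,621.0099.
Convexity = Σ t(t+1)·PV / [P·(1+y)²] = 84,839.5686 / (1,621.0099 × 1.033272) = 50.65217.

50.65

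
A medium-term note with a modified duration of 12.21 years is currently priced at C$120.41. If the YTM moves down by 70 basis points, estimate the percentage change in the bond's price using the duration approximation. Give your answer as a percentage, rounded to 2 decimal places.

Duration approximation: ΔP/P ≈ -D_mod · Δy = -12.21 × (-0.007) = +0.085470.
As a percentage: +8.5470%.

+8.55%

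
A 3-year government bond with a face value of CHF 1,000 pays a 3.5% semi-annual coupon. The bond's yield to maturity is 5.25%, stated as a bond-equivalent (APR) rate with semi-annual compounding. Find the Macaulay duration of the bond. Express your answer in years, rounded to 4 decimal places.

2.8702 years

Periodic yield y = 0.02625. Discount each cash flow and weight by its period:
  t   CF        PV=CF/(1+0.02625)^t    t·PV
  1        17.50        17.0524        17.0524
  2        17.50        16.6162        33.2324
  3        17.50        16.1912        48.5735
  4        17.50        15.7770        63.1081
  5        17.50        15.3735        76.8674
  6     1,017.50       870.9945     5,225.9668
  Σ                    952.0047     5,464.8007
Price P = Σ PV = 952.0047.
Macaulay duration = Σ(t·PV) / P = 5,464.8007 / 952.0047 = 5.74031 half-year periods.
In years: 5.74031 / 2 = 2.87015 years.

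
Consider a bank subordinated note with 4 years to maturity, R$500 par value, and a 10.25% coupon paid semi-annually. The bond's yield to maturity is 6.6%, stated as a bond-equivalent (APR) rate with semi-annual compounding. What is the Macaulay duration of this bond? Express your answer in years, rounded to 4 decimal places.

3.4213 years

Periodic yield y = 0.033. Discount each cash flow and weight by its period:
  t   CF        PV=CF/(1+0.033)^t    t·PV
  1       25.625        24.8064        24.8064
  2       25.625        24.0139        48.0279
  3       25.625        23.2468        69.7404
  4       25.625        22.5041        90.0166
  5       25.625        21.7852       108.9262
  6       25.625        21.0893       126.5357
  7       25.625        20.4156       142.9090
  8      525.625       405.3904     3,243.1231
  Σ                    563.2517     3,854.0852
Price P = Σ PV = 563.2517.
Macaulay duration = Σ(t·PV) / P = 3,854.0852 / 563.2517 = 6.84256 half-year periods.
In years: 6.84256 / 2 = 3.42128 years.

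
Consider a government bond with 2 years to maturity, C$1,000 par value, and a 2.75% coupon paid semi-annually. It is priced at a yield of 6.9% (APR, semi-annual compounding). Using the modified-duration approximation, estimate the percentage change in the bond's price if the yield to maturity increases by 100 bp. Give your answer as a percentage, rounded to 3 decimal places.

-1.892%

Periodic yield y = 0.0345. Modified duration first:
  t   CF        PV=CF/(1+0.0345)^t    t·PV
  1        13.75        13.2914        13.2914
  2        13.75        12.8482        25.6964
  3        13.75        12.4197        37.2591
  4     1,013.75       885.1337     3,540.5349
  Σ                    923.6931     3,616.7818
P = 923.6931; D_Mac = 3.91557 half-year periods = 1.95778 yrs; D_mod = 1.95778/(1+0.0345) = 1.89249 yrs.
ΔP/P ≈ -D_mod · Δy = -1.89249 × (+0.01) = -0.018925 = -1.8925%.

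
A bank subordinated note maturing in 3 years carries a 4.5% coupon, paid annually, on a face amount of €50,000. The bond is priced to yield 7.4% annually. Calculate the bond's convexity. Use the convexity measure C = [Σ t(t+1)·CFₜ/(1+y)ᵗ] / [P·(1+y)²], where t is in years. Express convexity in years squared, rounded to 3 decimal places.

With y = 0.074:
  t   CF        PV=CF/(1+0.074)^t    t·PV        t(t+1)·PV
  1     2,250.00     2,094.9721     2,094.9721       4,189.9441
  2     2,250.00     1,950.6258     3,901.2515      11,703.7546
  3    52,250.00    42,176.7830   126,530.3489     506,121.3954
  Σ                 46,222.3808   132,526.5724     522,015.0941
P = 46,222.3808.
Convexity = Σ t(t+1)·PV / [P·(1+y)²] = 522,015.0941 / (46,222.3808 × 1.153476) = 9.79089.

9.791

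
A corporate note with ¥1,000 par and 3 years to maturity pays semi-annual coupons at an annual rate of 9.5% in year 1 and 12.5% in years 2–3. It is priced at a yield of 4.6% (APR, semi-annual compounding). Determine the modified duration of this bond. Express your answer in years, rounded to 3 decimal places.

2.621 years

Periodic yield y = 0.023. First find Macaulay duration:
  t   CF        PV=CF/(1+0.023)^t    t·PV
  1        47.50        46.4321        46.4321
  2        47.50        45.3881        90.7763
  3        62.50        58.3785       175.1356
  4        62.50        57.0660       228.2640
  5        62.50        55.7830       278.9150
  6     1,062.50       926.9902     5,561.9411
  Σ                  1,190.0379     6,381.4640
P = 1,190.0379; Macaulay duration = 6,381.4640 / 1,190.0379 = 5.36240 half-year periods = 2.68120 years.
Modified duration = D_Mac / (1 + y) = 2.68120 / 1.023 = 2.62092 years.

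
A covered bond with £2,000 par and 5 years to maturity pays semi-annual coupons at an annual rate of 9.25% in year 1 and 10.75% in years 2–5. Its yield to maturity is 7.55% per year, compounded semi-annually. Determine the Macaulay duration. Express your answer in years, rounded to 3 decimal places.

4.106 years

Periodic yield y = 0.03775. Discount each cash flow and weight by its period:
  t   CF        PV=CF/(1+0.03775)^t    t·PV
  1        92.50        89.1351        89.1351
  2        92.50        85.8927       171.7854
  3       107.50        96.1901       288.5702
  4       107.50        92.6910       370.7639
  5       107.50        89.3192       446.5959
  6       107.50        86.0700       516.4202
  7       107.50        82.9391       580.5736
  8       107.50        79.9220       639.3763
  9       107.50        77.0147       693.1326
  10    2,107.50     1,454.9235    14,549.2351
  Σ                  2,234.0975    18,345.5885
Price P = Σ PV = 2,234.0975.
Macaulay duration = Σ(t·PV) / P = 18,345.5885 / 2,234.0975 = 8.21163 half-year periods.
In years: 8.21163 / 2 = 4.10582 years.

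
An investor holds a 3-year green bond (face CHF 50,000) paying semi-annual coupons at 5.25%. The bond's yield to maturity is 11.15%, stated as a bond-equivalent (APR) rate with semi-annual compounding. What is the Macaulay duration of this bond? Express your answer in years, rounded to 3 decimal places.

2.796 years

Periodic yield y = 0.05575. Discount each cash flow and weight by its period:
  t   CF        PV=CF/(1+0.05575)^t    t·PV
  1     1,312.50     1,243.1920     1,243.1920
  2     1,312.50     1,177.5440     2,355.0879
  3     1,312.50     1,115.3625     3,346.0875
  4     1,312.50     1,056.4646     4,225.8584
  5     1,312.50     1,000.6769     5,003.3844
  6    51,312.50    37,055.8376   222,335.0253
  Σ                 42,649.0776   238,508.6356
Price P = Σ PV = 42,649.0776.
Macaulay duration = Σ(t·PV) / P = 238,508.6356 / 42,649.0776 = 5.59235 half-year periods.
In years: 5.59235 / 2 = 2.79618 years.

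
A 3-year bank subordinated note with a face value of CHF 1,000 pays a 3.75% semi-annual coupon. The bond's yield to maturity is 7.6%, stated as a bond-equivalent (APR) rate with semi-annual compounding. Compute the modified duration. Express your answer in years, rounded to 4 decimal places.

2.7518 years

Periodic yield y = 0.038. First find Macaulay duration:
  t   CF        PV=CF/(1+0.038)^t    t·PV
  1        18.75        18.0636        18.0636
  2        18.75        17.4023        34.8046
  3        18.75        16.7652        50.2957
  4        18.75        16.1515        64.6059
  5        18.75        15.5602        77.8009
  6     1,018.75       814.4858     4,886.9146
  Σ                    898.4285     5,132.4852
P = 898.4285; Macaulay duration = 5,132.4852 / 898.4285 = 5.71274 half-year periods = 2.85637 years.
Modified duration = D_Mac / (1 + y) = 2.85637 / 1.038 = 2.75180 years.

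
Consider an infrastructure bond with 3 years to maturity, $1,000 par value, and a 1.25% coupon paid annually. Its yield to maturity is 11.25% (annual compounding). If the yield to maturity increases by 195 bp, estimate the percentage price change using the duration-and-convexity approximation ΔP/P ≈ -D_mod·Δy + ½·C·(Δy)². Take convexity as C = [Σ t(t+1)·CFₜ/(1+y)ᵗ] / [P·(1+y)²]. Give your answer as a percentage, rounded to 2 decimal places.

With y = 0.1125:
  t   CF        PV=CF/(1+0.1125)^t    t·PV        t(t+1)·PV
  1        12.50        11.2360        11.2360          22.4719
  2        12.50        10.0997        20.1995          60.5984
  3     1,012.50       735.3515     2,206.0545       8,824.2178
  Σ                    756.6872     2,237.4899       8,907.2881
P = 756.6872; D_Mac = 2.95695 yrs; D_mod = 2.65794 yrs; C = 9.51106.
Duration effect: -2.65794 × (+0.0195) = -0.051830
Convexity effect: 0.5 × 9.51106 × (0.0195)² = +0.0018083
ΔP/P ≈ -0.051830 + 0.0018083 = -0.050021 = -5.0021%.

-5.00%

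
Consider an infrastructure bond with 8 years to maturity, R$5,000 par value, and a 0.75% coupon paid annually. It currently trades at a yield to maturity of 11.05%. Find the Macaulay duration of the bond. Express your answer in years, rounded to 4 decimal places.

7.6691 years

Periodic yield y = 0.1105. Discount each cash flow and weight by its year:
  t   CF        PV=CF/(1+0.1105)^t    t·PV
  1        37.50        33.7686        33.7686
  2        37.50        30.4084        60.8169
  3        37.50        27.3827        82.1480
  4        37.50        24.6580        98.6318
  5        37.50        22.2044       111.0218
  6        37.50        19.9949       119.9696
  7        37.50        18.0053       126.0374
  8     5,037.50     2,178.0435    17,424.3483
  Σ                  2,354.4658    18,056.7423
Price P = Σ PV = 2,354.4658.
Macaulay duration = Σ(t·PV) / P = 18,056.7423 / 2,354.4658 = 7.66915 years.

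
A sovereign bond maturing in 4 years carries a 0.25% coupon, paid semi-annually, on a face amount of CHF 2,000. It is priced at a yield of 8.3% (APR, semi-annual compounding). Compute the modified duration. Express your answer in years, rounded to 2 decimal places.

3.82 years

Periodic yield y = 0.0415. First find Macaulay duration:
  t   CF        PV=CF/(1+0.0415)^t    t·PV
  1         2.50         2.4004         2.4004
  2         2.50         2.3047         4.6095
  3         2.50         2.2129         6.6387
  4         2.50         2.1247         8.4989
  5         2.50         2.0401        10.2003
  6         2.50         1.9588        11.7526
  7         2.50         1.8807        13.1651
  8     2,002.50     1,446.4330    11,571.4642
  Σ                  1,461.3553    11,628.7297
P = 1,461.3553; Macaulay duration = 11,628.7297 / 1,461.3553 = 7.95750 half-year periods = 3.97875 years.
Modified duration = D_Mac / (1 + y) = 3.97875 / 1.0415 = 3.82021 years.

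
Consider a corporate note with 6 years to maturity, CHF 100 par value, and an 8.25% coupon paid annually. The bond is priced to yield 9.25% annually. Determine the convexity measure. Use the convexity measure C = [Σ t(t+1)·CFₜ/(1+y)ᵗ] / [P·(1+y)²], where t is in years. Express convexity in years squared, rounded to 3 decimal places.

With y = 0.0925:
  t   CF        PV=CF/(1+0.0925)^t    t·PV        t(t+1)·PV
  1         8.25         7.5515         7.5515          15.1030
  2         8.25         6.9121        13.8242          41.4727
  3         8.25         6.3269        18.9806          75.9226
  4         8.25         5.7912        23.1648         115.8239
  5         8.25         5.3009        26.5043         159.0259
  6       108.25        63.6648       381.9887       2,673.9207
  Σ                     95.5473       472.0141       3,081.2688
P = 95.5473.
Convexity = Σ t(t+1)·PV / [P·(1+y)²] = 3,081.2688 / (95.5473 × 1.193556) = 27.01893.

27.019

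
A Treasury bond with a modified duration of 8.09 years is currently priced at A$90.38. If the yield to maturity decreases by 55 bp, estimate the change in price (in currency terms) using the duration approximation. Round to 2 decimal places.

Duration approximation: ΔP/P ≈ -D_mod · Δy = -8.09 × (-0.0055) = +0.044495.
ΔP ≈ 90.38 × (+0.044495) = +4.0214581.

+A$4.02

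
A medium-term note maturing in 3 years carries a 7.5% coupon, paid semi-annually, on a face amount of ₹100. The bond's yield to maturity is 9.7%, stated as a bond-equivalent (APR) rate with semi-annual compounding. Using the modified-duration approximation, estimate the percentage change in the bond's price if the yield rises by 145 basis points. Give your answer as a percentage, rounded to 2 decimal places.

Periodic yield y = 0.0485. Modified duration first:
  t   CF        PV=CF/(1+0.0485)^t    t·PV
  1         3.75         3.5765         3.5765
  2         3.75         3.4111         6.8222
  3         3.75         3.2533         9.7599
  4         3.75         3.1028        12.4113
  5         3.75         2.9593        14.7965
  6       103.75        78.0868       468.5207
  Σ                     94.3899       515.8871
P = 94.3899; D_Mac = 5.46549 half-year periods = 2.73275 yrs; D_mod = 2.73275/(1+0.0485) = 2.60634 yrs.
ΔP/P ≈ -D_mod · Δy = -2.60634 × (+0.0145) = -0.037792 = -3.7792%.

-3.78%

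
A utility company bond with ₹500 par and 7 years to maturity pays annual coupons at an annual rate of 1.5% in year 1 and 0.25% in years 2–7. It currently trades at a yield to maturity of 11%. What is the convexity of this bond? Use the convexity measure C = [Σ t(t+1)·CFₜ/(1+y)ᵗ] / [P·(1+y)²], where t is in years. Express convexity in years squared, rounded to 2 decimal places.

43.80

With y = 0.11:
  t   CF        PV=CF/(1+0.11)^t    t·PV        t(t+1)·PV
  1         7.50         6.7568         6.7568          13.5135
  2         1.25         1.0145         2.0291           6.0872
  3         1.25         0.9140         2.7420          10.9679
  4         1.25         0.8234         3.2937          16.4683
  5         1.25         0.7418         3.7091          22.2544
  6         1.25         0.6683         4.0098          28.0686
  7       501.25       241.4313     1,690.0189      13,520.1516
  Σ                    252.3501     1,712.5593      13,617.5115
P = 252.3501.
Convexity = Σ t(t+1)·PV / [P·(1+y)²] = 13,617.5115 / (252.3501 × 1.232100) = 43.79740.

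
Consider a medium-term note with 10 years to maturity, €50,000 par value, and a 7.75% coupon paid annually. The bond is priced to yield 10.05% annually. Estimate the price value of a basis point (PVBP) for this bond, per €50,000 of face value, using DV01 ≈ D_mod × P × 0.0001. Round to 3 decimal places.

€27.632

Periodic yield y = 0.1005.
  t   CF        PV=CF/(1+0.1005)^t    t·PV
  1     3,875.00     3,521.1268     3,521.1268
  2     3,875.00     3,199.5700     6,399.1400
  3     3,875.00     2,907.3784     8,722.1353
  4     3,875.00     2,641.8705    10,567.4819
  5     3,875.00     2,400.6092    12,003.0462
  6     3,875.00     2,181.3805    13,088.2830
  7     3,875.00     1,982.1722    13,875.2053
  8     3,875.00     1,801.1560    14,409.2481
  9     3,875.00     1,636.6706    14,730.0355
  10   53,875.00    20,676.9660   206,769.6603
  Σ                 42,948.9002   304,085.3623
P = 42,948.9002; D_Mac = 7.08017 yrs; D_mod = 6.43359 yrs.
DV01 ≈ 6.43359 × 42,948.9002 × 0.0001 = 27.631564.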